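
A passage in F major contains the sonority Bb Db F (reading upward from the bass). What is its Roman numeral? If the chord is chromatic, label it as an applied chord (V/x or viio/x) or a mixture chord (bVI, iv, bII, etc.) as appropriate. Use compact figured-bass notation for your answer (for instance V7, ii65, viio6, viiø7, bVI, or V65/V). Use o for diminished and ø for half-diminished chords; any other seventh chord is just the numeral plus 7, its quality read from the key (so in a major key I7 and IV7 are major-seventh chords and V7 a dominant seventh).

iv

The pitches Bb-Db-F form a minor triad rooted on Bb.
Bb is the fourth degree of F major. This is the minor subdominant, borrowed from the parallel minor.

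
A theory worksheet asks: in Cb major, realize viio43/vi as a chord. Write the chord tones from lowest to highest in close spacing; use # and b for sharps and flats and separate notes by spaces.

Db Fb G Bb

The slash marks an applied leading-tone chord: viio of vi. In Cb major, vi is Ab, so the leading tone to it is G, a half step below.
Building a fully diminished seventh chord on G gives G-Bb-Db-Fb.
With the 43 figure the chord is in second inversion; from the bass Db upward in close position it reads Db-Fb-G-Bb.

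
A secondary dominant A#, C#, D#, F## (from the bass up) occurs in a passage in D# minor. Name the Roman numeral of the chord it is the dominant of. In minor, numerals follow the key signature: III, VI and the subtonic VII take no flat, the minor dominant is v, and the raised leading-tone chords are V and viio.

iv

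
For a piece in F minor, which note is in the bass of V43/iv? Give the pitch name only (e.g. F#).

C

The applied chord V43/iv is rooted on F: F-A-C-Eb.
The figure 43 means second inversion — the fifth is in the bass.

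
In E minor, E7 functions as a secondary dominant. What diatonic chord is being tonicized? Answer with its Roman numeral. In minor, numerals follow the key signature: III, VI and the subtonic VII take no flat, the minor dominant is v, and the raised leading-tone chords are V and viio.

iv

The chord is a dominant seventh chord on E.
A dominant resolves down a perfect fifth: E → A. In E minor, A is scale degree 4, i.e. iv.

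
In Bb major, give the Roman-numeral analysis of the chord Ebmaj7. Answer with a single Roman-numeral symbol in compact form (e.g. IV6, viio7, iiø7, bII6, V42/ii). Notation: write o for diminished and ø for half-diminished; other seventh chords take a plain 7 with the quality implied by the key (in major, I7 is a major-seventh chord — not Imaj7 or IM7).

IV7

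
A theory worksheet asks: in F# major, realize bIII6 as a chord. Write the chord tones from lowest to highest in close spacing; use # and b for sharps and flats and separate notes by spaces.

C# E A

Scale degree 3 in F# major is A#; lowering it a half step gives A. bIII6 is a major triad on the lowered third degree, borrowed from the parallel minor.
So the chord is A-C#-E, a major triad.
With the 6 figure the chord is in first inversion; from the bass C# upward in close position it reads C#-E-A.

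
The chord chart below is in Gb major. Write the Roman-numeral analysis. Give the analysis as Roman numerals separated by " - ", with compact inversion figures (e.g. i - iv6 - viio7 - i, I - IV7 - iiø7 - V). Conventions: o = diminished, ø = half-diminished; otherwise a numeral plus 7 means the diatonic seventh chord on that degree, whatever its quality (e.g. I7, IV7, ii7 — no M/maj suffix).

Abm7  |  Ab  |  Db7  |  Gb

Abm7: minor seventh chord on Ab = scale degree 2 → ii7.
Ab is the secondary dominant of V (major triad on Ab): V/V.
Db7: dominant seventh chord on Db = scale degree 5 → V7.
Gb: major triad on Gb = scale degree 1 → I.

ii7 - V/V - V7 - I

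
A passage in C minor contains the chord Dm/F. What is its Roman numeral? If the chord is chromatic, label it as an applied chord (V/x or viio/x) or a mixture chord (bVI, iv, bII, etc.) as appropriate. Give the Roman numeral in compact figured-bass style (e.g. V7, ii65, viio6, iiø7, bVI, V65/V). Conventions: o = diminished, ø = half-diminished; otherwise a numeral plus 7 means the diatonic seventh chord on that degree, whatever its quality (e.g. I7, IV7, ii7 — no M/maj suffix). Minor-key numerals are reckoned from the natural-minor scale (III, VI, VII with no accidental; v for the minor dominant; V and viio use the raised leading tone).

The pitches D-F-A form a minor triad rooted on D.
D is the second degree of C minor. This is the minor supertonic, borrowed from the parallel major (the Dorian ii).
With F in the bass the chord is in first inversion, so the figured bass is 6.

ii6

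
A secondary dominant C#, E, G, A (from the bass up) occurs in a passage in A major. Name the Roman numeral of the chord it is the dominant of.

The chord is a dominant seventh chord on A.
A dominant resolves down a perfect fifth: A → D. In A major, D is scale degree 4, i.e. IV.

IV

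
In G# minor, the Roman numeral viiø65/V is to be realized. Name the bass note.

E#

The applied chord viiø65/V is rooted on C##: C##-E#-G#-B#.
The figure 65 means first inversion — the third is in the bass.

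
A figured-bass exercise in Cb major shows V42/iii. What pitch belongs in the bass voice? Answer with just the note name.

Ab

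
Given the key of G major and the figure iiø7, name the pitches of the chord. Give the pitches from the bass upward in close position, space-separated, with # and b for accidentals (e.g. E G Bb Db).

A C Eb G

Scale degree 2 in G major is A; here the chord built on it is altered to a half-diminished seventh chord. iiø7 is the half-diminished supertonic seventh, borrowed from the parallel minor.
So the chord is A-C-Eb-G.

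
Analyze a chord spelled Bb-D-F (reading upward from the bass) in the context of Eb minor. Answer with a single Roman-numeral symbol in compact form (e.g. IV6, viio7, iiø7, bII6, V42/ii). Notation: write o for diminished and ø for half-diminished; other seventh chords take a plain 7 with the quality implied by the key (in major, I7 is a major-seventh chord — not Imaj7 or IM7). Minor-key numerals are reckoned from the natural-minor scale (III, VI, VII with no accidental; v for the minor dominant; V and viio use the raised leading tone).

The pitches Bb-D-F form a major triad rooted on Bb.
Bb is scale degree 5 in Eb minor, and a major triad on that degree is written V.

V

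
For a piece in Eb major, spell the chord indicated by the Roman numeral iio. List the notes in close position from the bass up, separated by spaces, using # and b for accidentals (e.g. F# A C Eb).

Scale degree 2 in Eb major is F; here the chord built on it is altered to a diminished triad. iio is the diminished supertonic triad, borrowed from the parallel minor.
So the chord is F-Ab-Cb, a diminished triad.

F Ab Cb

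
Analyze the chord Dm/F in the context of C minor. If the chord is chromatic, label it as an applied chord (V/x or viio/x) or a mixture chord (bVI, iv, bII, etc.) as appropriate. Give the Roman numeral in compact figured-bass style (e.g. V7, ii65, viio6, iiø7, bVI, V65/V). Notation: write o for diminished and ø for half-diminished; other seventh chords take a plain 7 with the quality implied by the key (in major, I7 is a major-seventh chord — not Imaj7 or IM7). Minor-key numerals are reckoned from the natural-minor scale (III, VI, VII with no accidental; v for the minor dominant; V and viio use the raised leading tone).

Stacked in thirds the chord is D-F-A: a minor triad on D.
D is the second degree of C minor. This is the minor supertonic, borrowed from the parallel major (the Dorian ii).
With F in the bass the chord is in first inversion, so the figured bass is 6.

ii6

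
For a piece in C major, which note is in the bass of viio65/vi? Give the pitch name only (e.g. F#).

B

The applied chord viio65/vi is rooted on G#: G#-B-D-F.
The figure 65 means first inversion — the third is in the bass.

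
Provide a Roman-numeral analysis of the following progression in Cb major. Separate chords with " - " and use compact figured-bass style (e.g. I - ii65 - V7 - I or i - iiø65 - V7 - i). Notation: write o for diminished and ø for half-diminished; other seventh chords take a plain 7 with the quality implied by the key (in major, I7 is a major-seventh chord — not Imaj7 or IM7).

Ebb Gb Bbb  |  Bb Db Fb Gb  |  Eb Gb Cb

bIII - V65 - I6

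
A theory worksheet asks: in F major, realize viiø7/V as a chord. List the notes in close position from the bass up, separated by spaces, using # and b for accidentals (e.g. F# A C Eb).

B D F A

viiø7/V is a secondary leading-tone chord. The target V is C in F major; the applied chord is rooted a semitone below, on B.
Building a half-diminished seventh chord on B gives B-D-F-A.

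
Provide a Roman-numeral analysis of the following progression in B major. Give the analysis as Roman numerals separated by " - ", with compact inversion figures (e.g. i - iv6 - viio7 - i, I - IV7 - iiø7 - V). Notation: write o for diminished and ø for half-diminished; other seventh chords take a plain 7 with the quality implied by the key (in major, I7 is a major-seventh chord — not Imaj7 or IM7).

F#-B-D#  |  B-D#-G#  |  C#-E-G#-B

I64 - vi6 - ii7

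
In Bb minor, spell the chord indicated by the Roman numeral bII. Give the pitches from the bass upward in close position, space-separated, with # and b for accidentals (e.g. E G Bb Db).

bII is the Neapolitan chord — a major triad on the lowered second degree. In Bb minor that root is Cb.
So the chord is Cb-Eb-Gb.

Cb Eb Gb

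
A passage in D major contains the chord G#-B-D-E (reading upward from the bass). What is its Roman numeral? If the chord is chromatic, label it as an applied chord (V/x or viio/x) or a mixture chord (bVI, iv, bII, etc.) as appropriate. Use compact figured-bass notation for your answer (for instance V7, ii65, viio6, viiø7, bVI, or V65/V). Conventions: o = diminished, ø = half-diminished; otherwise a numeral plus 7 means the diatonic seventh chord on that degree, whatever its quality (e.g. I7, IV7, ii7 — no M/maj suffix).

Stacked in thirds the chord is E-G#-B-D: a dominant seventh chord on E.
E is not a diatonic chord root with this quality in D major, but it lies a perfect fifth above A (V), so the chord functions as an applied dominant of V.
With G# in the bass the chord is in first inversion, so the figured bass is 65.

V65/V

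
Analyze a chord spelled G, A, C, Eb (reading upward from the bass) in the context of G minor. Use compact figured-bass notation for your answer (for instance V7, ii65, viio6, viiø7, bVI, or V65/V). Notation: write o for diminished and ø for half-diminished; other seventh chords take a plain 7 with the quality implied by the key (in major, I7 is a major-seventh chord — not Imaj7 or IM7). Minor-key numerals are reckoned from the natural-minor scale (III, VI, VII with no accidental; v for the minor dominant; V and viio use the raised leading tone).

iiø42

The pitches A-C-Eb-G form a half-diminished seventh chord rooted on A.
In G minor, A is the supertonic; the diatonic half-diminished seventh chord there is iiø7.
With G in the bass the chord is in third inversion, so the figured bass is 42.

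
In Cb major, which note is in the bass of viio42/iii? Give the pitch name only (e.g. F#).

Cb

The applied chord viio42/iii is rooted on D: D-F-Ab-Cb.
The figure 42 means third inversion — the seventh is in the bass.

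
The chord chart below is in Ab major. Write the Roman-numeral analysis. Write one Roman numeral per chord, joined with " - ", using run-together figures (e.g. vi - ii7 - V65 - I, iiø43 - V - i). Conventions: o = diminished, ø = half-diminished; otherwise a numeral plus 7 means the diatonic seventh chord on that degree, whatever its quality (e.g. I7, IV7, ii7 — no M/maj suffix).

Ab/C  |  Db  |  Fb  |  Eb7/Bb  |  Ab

Ab/C has root Ab, degree 1 in Ab major, so I6.
Db: major triad on Db = scale degree 4 → IV.
Fb: major triad on Fb — chromatic; bVI (borrowed from the parallel minor).
Eb7/Bb: dominant seventh chord on Eb = scale degree 5 → V43.
Ab has root Ab, degree 1 in Ab major, so I.

I6 - IV - bVI - V43 - I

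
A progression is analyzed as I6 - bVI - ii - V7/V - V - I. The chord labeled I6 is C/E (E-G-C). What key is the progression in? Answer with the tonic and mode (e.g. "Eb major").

I6 is given as E-G-C — a major triad with root C.
If C is scale degree 1 and the mode makes that degree carry a major triad, the tonic is C and the mode is major.

C major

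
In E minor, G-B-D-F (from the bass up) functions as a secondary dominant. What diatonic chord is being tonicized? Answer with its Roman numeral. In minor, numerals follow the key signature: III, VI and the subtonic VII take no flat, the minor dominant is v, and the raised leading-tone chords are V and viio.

The chord is a dominant seventh chord on G.
A dominant resolves down a perfect fifth: G → C. In E minor, C is scale degree 6, i.e. VI.

VI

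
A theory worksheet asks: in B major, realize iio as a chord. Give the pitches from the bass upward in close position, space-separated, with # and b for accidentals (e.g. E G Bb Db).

C# E G

Scale degree 2 in B major is C#; here the chord built on it is altered to a diminished triad. iio is the diminished supertonic triad, borrowed from the parallel minor.
So the chord is C#-E-G.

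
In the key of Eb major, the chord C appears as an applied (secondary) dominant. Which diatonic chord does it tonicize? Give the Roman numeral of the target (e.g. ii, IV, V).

ii

The chord is a major triad on C.
A dominant resolves down a perfect fifth: C → F. In Eb major, F is scale degree 2, i.e. ii.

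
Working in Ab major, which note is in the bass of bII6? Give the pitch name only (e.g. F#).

Db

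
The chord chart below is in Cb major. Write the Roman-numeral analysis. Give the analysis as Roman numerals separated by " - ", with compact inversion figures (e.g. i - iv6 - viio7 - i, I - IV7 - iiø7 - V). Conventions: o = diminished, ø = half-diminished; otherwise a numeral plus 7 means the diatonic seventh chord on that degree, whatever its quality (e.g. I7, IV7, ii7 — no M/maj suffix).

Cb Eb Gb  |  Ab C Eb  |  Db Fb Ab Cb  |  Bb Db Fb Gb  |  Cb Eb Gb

I - V/ii - ii7 - V65 - I

Cb-Eb-Gb: major triad on Cb = scale degree 1 → I.
Ab-C-Eb is the secondary dominant of ii (major triad on Ab): V/ii.
Db-Fb-Ab-Cb: minor seventh chord on Db = scale degree 2 → ii7.
Bb-Db-Fb-Gb has root Gb, degree 5 in Cb major, so V65.
Cb-Eb-Gb: major triad on Cb = scale degree 1 → I.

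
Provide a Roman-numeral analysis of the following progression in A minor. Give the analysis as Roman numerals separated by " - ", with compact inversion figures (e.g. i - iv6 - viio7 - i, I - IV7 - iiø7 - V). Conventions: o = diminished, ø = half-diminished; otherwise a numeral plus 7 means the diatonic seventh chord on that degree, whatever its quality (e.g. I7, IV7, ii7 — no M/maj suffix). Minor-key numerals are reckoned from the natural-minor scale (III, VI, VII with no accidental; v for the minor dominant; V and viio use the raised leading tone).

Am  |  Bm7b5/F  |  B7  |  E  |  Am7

Am has root A, degree 1 in A minor, so i.
Bm7b5/F: root B is the supertonic; half-diminished seventh chord there is iiø43.
B7: a dominant seventh chord on B, the applied dominant of V → V7/V.
E: major triad on E = scale degree 5 → V.
Am7: minor seventh chord on A = scale degree 1 → i7.

i - iiø43 - V7/V - V - i7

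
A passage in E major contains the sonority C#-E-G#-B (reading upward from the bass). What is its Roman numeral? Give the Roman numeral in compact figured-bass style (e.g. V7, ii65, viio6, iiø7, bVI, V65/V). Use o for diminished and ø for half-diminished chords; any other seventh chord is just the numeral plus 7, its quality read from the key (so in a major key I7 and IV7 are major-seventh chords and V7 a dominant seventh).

vi7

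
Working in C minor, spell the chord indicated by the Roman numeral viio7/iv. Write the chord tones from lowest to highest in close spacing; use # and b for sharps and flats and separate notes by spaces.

viio7/iv is a secondary leading-tone chord. The target iv is F in C minor; the applied chord is rooted a semitone below, on E.
Building a fully diminished seventh chord on E gives E-G-Bb-Db.

E G Bb Db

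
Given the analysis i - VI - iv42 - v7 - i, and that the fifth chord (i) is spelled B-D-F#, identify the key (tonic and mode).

The chord Bm is a minor triad rooted on B; its label is i.
If B is scale degree 1 and the mode makes that degree carry a minor triad, the tonic is B and the mode is minor.

B minor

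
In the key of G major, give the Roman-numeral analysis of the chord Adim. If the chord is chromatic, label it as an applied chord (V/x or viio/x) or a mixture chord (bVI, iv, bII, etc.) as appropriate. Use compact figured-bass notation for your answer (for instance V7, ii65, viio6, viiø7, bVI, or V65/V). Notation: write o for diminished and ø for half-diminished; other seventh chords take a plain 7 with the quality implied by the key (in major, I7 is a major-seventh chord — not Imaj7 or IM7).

Stacked in thirds the chord is A-C-Eb: a diminished triad on A.
A is the second degree of G major. This is the diminished supertonic triad, borrowed from the parallel minor.

iio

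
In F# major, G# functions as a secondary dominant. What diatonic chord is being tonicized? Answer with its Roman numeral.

V

The chord is a major triad on G#.
A dominant resolves down a perfect fifth: G# → C#. In F# major, C# is scale degree 5, i.e. V.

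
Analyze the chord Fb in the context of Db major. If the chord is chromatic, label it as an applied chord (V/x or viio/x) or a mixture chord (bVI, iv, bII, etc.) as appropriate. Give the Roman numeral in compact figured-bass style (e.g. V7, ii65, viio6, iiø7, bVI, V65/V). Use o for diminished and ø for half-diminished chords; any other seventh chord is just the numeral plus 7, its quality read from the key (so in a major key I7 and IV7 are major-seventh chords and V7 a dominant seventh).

bIII

The pitches Fb-Ab-Cb form a major triad rooted on Fb.
Fb is the lowered third degree of Db major (diatonic 3 would be F). This is a major triad on the lowered third degree, borrowed from the parallel minor.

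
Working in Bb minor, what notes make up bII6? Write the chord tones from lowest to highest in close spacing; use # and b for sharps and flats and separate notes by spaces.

Eb Gb Cb

bII6 is the Neapolitan sixth — a major triad on the lowered second degree, here in its customary first inversion. In Bb minor that root is Cb.
So the chord is Cb-Eb-Gb, a major triad.
With the 6 figure the chord is in first inversion; from the bass Eb upward in close position it reads Eb-Gb-Cb.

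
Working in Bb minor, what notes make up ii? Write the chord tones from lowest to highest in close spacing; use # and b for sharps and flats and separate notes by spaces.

C Eb G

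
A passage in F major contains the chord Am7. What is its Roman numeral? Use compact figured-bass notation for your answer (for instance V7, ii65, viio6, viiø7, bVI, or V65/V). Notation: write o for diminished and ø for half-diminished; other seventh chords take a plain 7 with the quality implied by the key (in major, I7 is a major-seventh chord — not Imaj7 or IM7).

iii7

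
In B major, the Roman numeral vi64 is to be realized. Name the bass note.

vi in B major has root G#; the chord is G#-B-D#.
The figure 64 means second inversion — the fifth is in the bass.

D#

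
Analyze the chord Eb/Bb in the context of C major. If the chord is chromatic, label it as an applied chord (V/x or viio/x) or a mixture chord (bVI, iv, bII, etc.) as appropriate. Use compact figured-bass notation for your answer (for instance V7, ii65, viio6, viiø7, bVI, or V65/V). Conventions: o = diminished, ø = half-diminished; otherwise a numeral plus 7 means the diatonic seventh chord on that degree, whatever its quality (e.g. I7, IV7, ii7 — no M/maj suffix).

The pitches Eb-G-Bb form a major triad rooted on Eb.
Eb is the lowered third degree of C major (diatonic 3 would be E). This is a major triad on the lowered third degree, borrowed from the parallel minor.
With Bb in the bass the chord is in second inversion, so the figured bass is 64.

bIII64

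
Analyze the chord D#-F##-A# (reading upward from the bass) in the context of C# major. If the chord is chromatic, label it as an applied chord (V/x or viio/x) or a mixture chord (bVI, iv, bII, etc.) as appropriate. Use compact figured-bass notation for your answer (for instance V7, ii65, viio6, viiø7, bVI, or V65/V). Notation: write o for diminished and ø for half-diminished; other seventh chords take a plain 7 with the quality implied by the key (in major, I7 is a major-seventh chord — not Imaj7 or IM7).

V/V

The pitches D#-F##-A# form a major triad rooted on D#.
D# is not a diatonic chord root with this quality in C# major, but it lies a perfect fifth above G# (V), so the chord functions as an applied dominant of V.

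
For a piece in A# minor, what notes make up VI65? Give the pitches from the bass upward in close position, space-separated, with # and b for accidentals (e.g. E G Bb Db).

A# C# E# F#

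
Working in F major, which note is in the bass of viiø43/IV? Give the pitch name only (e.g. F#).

The applied chord viiø43/IV is rooted on A: A-C-Eb-G.
The figure 43 means second inversion — the fifth is in the bass.

Eb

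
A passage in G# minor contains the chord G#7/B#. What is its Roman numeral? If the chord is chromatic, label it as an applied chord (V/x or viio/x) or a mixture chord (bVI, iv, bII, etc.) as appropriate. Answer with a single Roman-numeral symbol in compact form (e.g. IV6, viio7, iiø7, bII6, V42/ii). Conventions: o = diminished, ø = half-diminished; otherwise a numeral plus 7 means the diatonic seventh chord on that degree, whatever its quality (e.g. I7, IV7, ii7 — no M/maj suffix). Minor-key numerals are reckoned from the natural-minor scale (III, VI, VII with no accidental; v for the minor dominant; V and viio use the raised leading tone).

The pitches G#-B#-D#-F# form a dominant seventh chord rooted on G#.
G# is not a diatonic chord root with this quality in G# minor, but it lies a perfect fifth above C# (iv), so the chord functions as an applied dominant of iv.
With B# in the bass the chord is in first inversion, so the figured bass is 65.

V65/iv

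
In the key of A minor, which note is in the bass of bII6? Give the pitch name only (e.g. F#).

D

bII in A minor has root Bb; the chord is Bb-D-F.
The figure 6 means first inversion — the third is in the bass.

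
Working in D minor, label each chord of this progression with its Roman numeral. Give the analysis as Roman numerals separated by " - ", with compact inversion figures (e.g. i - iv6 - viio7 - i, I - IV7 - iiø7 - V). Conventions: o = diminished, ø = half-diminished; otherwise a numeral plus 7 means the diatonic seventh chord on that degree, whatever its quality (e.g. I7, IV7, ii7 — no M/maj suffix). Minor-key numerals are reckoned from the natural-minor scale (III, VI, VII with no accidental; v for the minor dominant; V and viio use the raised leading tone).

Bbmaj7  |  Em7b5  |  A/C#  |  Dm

VI7 - iiø7 - V6 - i

Bbmaj7 has root Bb, degree 6 in D minor, so VI7.
Em7b5: half-diminished seventh chord on E = scale degree 2 → iiø7.
A/C#: major triad on A = scale degree 5 → V6.
Dm has root D, degree 1 in D minor, so i.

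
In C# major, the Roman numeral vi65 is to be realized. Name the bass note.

vi in C# major has root A#; the chord is A#-C#-E#-G#.
The figure 65 means first inversion — the third is in the bass.

C#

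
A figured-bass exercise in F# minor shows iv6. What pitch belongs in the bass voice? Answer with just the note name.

D

iv in F# minor has root B; the chord is B-D-F#.
The figure 6 means first inversion — the third is in the bass.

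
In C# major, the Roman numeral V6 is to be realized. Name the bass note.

V in C# major has root G#; the chord is G#-B#-D#.
The figure 6 means first inversion — the third is in the bass.

B#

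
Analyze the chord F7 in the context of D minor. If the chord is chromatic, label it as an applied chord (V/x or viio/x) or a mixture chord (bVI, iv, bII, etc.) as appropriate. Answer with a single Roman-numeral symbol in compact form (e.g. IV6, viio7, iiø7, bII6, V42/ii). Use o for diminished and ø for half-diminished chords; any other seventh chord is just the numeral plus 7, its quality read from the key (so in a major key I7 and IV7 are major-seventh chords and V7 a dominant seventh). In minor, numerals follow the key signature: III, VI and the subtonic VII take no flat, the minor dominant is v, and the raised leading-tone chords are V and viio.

The pitches F-A-C-Eb form a dominant seventh chord rooted on F.
F is not a diatonic chord root with this quality in D minor, but it lies a perfect fifth above Bb (VI), so the chord functions as an applied dominant of VI.

V7/VI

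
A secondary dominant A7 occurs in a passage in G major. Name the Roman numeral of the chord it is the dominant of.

V

The chord is a dominant seventh chord on A.
A dominant resolves down a perfect fifth: A → D. In G major, D is scale degree 5, i.e. V.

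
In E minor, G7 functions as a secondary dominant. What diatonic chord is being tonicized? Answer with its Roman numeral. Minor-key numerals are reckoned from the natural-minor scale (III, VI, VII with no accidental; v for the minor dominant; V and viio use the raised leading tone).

VI

The chord is a dominant seventh chord on G.
A dominant resolves down a perfect fifth: G → C. In E minor, C is scale degree 6, i.e. VI.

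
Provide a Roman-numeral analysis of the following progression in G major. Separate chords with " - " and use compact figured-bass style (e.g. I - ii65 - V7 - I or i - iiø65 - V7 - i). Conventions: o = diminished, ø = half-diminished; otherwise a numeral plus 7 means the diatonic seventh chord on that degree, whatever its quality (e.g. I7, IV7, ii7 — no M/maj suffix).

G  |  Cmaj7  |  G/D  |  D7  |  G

G: major triad on G = scale degree 1 → I.
Cmaj7 has root C, degree 4 in G major, so IV7.
G/D: root G is the tonic; major triad there is I64.
D7 has root D, degree 5 in G major, so V7.
G: root G is the tonic; major triad there is I.

I - IV7 - I64 - V7 - I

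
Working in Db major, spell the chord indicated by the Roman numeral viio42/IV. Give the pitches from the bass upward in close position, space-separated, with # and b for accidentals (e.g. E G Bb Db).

viio42/IV is a secondary leading-tone chord. The target IV is Gb in Db major; the applied chord is rooted a semitone below, on F.
Building a fully diminished seventh chord on F gives F-Ab-Cb-Ebb.
The figured bass 42 indicates third inversion, placing the seventh (Ebb) in the bass: Ebb-F-Ab-Cb.

Ebb F Ab Cb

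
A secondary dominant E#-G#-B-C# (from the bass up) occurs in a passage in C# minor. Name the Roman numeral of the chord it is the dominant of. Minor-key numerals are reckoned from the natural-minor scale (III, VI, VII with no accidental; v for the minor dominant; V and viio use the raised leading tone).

iv

The chord is a dominant seventh chord on C#.
A dominant resolves down a perfect fifth: C# → F#. In C# minor, F# is scale degree 4, i.e. iv.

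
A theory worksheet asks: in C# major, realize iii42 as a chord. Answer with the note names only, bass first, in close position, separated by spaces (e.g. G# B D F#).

In C# major, the mediant is E#, and the diatonic chord built there is a minor seventh chord.
Stacking thirds from E# gives E#-G#-B#-D#.
With the 42 figure the chord is in third inversion; from the bass D# upward in close position it reads D#-E#-G#-B#.

D# E# G# B#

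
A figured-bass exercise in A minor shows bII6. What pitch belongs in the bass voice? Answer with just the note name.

D

bII in A minor has root Bb; the chord is Bb-D-F.
The figure 6 means first inversion — the third is in the bass.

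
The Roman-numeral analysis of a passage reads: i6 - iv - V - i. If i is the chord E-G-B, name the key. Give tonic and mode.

E minor

The chord Em is a minor triad rooted on E; its label is i.
If E is scale degree 1 and the mode makes that degree carry a minor triad, the tonic is E and the mode is minor.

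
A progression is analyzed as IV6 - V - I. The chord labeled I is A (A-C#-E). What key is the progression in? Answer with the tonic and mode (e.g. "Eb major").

A major

The anchor chord is a major triad on A, labeled I.
If A is scale degree 1 and the mode makes that degree carry a major triad, the tonic is A and the mode is major.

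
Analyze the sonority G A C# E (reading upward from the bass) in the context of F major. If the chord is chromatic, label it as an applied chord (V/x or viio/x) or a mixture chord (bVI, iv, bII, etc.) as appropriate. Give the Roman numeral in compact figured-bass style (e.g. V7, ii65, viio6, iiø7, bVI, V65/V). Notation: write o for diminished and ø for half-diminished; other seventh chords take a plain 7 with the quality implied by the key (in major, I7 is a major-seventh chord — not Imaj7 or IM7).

V42/vi

The pitches A-C#-E-G form a dominant seventh chord rooted on A.
A is not a diatonic chord root with this quality in F major, but it lies a perfect fifth above D (vi), so the chord functions as an applied dominant of vi.
With G in the bass the chord is in third inversion, so the figured bass is 42.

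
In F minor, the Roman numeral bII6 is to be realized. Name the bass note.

Bb

bII in F minor has root Gb; the chord is Gb-Bb-Db.
The figure 6 means first inversion — the third is in the bass.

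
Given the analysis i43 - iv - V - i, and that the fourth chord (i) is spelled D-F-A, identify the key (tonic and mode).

The anchor chord is a minor triad on D, labeled i.
If D is scale degree 1 and the mode makes that degree carry a minor triad, the tonic is D and the mode is minor.

D minor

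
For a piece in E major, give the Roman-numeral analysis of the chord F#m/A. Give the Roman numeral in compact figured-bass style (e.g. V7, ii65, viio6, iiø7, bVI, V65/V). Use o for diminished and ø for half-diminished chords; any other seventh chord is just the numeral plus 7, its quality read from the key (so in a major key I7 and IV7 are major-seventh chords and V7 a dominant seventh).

ii6

The pitches F#-A-C# form a minor triad rooted on F#.
F# is scale degree 2 in E major, and a minor triad on that degree is written ii.
With A in the bass the chord is in first inversion, so the figured bass is 6.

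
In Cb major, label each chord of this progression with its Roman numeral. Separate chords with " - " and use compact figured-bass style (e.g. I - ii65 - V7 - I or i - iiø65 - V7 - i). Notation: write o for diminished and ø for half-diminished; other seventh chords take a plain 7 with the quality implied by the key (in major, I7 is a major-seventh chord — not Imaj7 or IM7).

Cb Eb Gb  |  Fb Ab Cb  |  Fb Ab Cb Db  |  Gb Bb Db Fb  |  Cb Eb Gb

I - IV - ii65 - V7 - I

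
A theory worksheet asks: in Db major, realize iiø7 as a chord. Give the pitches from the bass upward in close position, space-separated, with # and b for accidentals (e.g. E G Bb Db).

Eb Gb Bbb Db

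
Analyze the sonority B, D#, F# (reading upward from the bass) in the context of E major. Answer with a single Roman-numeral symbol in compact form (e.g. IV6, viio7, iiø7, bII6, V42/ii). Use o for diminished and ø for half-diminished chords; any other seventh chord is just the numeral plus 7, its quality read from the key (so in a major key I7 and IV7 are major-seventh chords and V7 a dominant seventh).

V

Stacked in thirds the chord is B-D#-F#: a major triad on B.
B is scale degree 5 in E major, and a major triad on that degree is written V.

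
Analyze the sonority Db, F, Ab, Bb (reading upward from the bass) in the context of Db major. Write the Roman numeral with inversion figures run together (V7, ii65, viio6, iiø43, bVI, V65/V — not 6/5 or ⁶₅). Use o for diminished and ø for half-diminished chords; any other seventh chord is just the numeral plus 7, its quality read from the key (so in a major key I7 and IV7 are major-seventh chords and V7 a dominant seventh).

The pitches Bb-Db-F-Ab form a minor seventh chord rooted on Bb.
In Db major, Bb is the submediant; the diatonic minor seventh chord there is vi7.
With Db in the bass the chord is in first inversion, so the figured bass is 65.

vi65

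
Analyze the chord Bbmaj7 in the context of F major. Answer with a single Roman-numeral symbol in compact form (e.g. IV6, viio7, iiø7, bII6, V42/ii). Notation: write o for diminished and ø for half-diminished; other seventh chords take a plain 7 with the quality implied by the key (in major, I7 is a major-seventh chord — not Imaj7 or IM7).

The pitches Bb-D-F-A form a major seventh chord rooted on Bb.
Bb is scale degree 4 in F major, and a major seventh chord on that degree is written IV7.

IV7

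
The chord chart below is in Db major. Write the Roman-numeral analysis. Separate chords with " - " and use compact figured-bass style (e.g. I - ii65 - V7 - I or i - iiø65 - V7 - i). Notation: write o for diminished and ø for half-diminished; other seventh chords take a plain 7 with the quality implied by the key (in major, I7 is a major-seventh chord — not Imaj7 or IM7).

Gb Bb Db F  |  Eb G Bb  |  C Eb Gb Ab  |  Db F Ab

Gb-Bb-Db-F: major seventh chord on Gb = scale degree 4 → IV7.
Eb-G-Bb is the secondary dominant of V (major triad on Eb): V/V.
C-Eb-Gb-Ab: root Ab is the dominant; dominant seventh chord there is V65.
Db-F-Ab: root Db is the tonic; major triad there is I.

IV7 - V/V - V65 - I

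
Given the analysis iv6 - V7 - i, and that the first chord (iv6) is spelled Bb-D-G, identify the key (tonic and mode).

D minor

The anchor chord is a minor triad on G, labeled iv6.
If G is scale degree 4 and the mode makes that degree carry a minor triad, the tonic is D and the mode is minor.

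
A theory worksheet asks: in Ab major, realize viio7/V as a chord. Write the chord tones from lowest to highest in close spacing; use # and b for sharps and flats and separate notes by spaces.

D F Ab Cb

The slash marks an applied leading-tone chord: viio of V. In Ab major, V is Eb, so the leading tone to it is D, a half step below.
Building a fully diminished seventh chord on D gives D-F-Ab-Cb.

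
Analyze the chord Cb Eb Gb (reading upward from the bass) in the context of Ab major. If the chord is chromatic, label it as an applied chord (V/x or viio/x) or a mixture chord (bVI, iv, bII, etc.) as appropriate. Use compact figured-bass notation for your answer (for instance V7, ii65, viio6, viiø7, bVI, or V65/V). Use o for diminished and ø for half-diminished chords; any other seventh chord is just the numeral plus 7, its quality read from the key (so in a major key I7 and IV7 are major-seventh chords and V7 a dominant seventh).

bIII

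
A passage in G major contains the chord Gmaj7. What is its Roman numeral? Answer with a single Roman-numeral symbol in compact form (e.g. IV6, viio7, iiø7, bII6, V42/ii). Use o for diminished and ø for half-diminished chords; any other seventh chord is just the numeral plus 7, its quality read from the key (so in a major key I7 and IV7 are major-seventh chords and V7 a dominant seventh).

The pitches G-B-D-F# form a major seventh chord rooted on G.
G is scale degree 1 in G major, and a major seventh chord on that degree is written I7.

I7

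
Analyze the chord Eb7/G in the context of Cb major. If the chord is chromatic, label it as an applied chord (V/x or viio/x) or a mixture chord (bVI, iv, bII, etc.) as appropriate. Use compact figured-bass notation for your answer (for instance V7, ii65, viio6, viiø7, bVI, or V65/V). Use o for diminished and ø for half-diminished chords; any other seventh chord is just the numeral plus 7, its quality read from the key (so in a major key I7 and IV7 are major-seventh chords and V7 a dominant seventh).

V65/vi

Stacked in thirds the chord is Eb-G-Bb-Db: a dominant seventh chord on Eb.
Eb is not a diatonic chord root with this quality in Cb major, but it lies a perfect fifth above Ab (vi), so the chord functions as an applied dominant of vi.
With G in the bass the chord is in first inversion, so the figured bass is 65.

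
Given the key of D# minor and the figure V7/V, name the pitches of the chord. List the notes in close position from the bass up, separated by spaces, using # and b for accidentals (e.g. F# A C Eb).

E# G## B# D#

The slash means an applied dominant: we want the dominant of V. In D# minor, V is A# major, and its dominant is built on E#.
Building a dominant seventh chord on E# gives E#-G##-B#-D#.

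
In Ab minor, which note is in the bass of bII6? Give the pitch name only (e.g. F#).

Db

bII in Ab minor has root Bbb; the chord is Bbb-Db-Fb.
The figure 6 means first inversion — the third is in the bass.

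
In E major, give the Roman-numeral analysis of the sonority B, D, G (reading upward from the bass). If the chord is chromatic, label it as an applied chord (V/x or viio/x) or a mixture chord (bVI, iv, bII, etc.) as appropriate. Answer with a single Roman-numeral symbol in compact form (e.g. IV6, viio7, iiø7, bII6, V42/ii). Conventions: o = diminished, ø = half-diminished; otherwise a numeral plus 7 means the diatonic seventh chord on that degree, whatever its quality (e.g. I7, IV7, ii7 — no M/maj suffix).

bIII6

The pitches G-B-D form a major triad rooted on G.
G is the lowered third degree of E major (diatonic 3 would be G#). This is a major triad on the lowered third degree, borrowed from the parallel minor.
With B in the bass the chord is in first inversion, so the figured bass is 6.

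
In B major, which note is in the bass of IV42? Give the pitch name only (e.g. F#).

IV in B major has root E; the chord is E-G#-B-D#.
The figure 42 means third inversion — the seventh is in the bass.

D#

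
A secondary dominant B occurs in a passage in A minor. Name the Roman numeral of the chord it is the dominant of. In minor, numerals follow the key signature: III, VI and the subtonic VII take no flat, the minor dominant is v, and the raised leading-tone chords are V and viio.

V

The chord is a major triad on B.
A dominant resolves down a perfect fifth: B → E. In A minor, E is scale degree 5, i.e. V.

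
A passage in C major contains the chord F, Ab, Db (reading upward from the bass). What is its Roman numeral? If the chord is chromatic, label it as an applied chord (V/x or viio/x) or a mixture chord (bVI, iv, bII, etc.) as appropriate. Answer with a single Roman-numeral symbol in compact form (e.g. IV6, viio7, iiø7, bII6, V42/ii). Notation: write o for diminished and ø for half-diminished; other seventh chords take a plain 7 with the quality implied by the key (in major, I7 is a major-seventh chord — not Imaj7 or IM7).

The pitches Db-F-Ab form a major triad rooted on Db.
Db is the lowered second degree of C major (diatonic 2 would be D). This is the Neapolitan sixth — a major triad on the lowered second degree, here in its customary first inversion.
With F in the bass the chord is in first inversion, so the figured bass is 6.

bII6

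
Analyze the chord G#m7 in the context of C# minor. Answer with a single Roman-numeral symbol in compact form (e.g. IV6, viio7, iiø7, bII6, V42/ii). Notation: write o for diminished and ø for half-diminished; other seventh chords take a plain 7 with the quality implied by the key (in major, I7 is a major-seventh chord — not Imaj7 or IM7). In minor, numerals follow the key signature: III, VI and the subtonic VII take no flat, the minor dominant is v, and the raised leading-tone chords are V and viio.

v7

The pitches G#-B-D#-F# form a minor seventh chord rooted on G#.
In C# minor, G# is the dominant; the diatonic minor seventh chord there is v7.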